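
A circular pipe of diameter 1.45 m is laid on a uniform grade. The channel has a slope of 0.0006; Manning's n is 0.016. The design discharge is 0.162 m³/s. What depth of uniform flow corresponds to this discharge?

y_n = 0.348 m

Manning's equation rearranged: A R^(2/3) = nQ / (1·√S) = 0.016 × 0.162 / (√0.0006) = 0.1058.
At y = 0.378 m: A R^(2/3) = 0.1249 — high.
At y = 0.275 m: A R^(2/3) = 0.06601 — low.
At y = 0.348 m: A R^(2/3) = 0.106 — ≈ 0.1058.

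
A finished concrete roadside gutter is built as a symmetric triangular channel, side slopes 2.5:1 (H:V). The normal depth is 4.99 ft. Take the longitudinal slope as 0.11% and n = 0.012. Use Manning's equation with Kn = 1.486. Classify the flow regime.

subcritical

For a triangular section with side slope z = 2.5: A = zy² = 2.5×4.99² = 62.25 ft²; P = 2y√(1+z²) = 2×4.99×2.693 = 26.87 ft.
Hydraulic radius R = A/P = 62.25/26.87 = 2.317 ft.
V = (1.486/n) R^(2/3) √S = (1.486/0.012) × 2.317^(2/3) × √0.0011 = 7.191 ft/s. Hydraulic depth D_h = A/T = 62.25/24.95 = 2.495 ft.
Froude number Fr = V/√(g·D_h) = 7.191/√(32.2×2.495) = 0.802, which is less than 1, so the flow is subcritical.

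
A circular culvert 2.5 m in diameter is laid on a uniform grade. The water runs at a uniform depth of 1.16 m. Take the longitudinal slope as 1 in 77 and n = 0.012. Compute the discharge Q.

For a circular section of diameter D = 2.5 m at depth y = 1.16 m, the central angle is θ = 2 arccos(1 − 2y/D) = 2.997 rad. Then A = (D²/8)(θ − sin θ) = 2.23 m² and P = Dθ/2 = 3.747 m.
Hydraulic radius R = A/P = 2.23/3.747 = 0.5951 m.
Manning's equation: Q = (1/n) A R^(2/3) S^(1/2) = (1/0.012) × 2.23 × 0.5951^(2/3) × 0.01299^(1/2) = 15 m³/s.

Q = 15 m³/s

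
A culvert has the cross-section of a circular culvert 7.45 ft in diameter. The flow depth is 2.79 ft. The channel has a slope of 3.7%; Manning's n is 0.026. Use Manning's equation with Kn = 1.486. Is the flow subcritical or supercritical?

For a circular section of diameter D = 7.45 ft at depth y = 2.79 ft, the central angle is θ = 2 arccos(1 − 2y/D) = 2.634 rad. Then A = (D²/8)(θ − sin θ) = 14.9 ft² and P = Dθ/2 = 9.812 ft.
Hydraulic radius R = A/P = 14.9/9.812 = 1.519 ft.
V = (1.486/n) R^(2/3) √S = (1.486/0.026) × 1.519^(2/3) × √0.037 = 14.53 ft/s. Hydraulic depth D_h = A/T = 14.9/7.211 = 2.067 ft.
Froude number Fr = V/√(g·D_h) = 14.53/√(32.2×2.067) = 1.78, which is greater than 1, so the flow is supercritical.

supercritical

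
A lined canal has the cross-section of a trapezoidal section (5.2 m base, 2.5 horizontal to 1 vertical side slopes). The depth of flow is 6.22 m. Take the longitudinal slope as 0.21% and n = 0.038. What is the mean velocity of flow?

With bottom width b = 5.2 m and side slope z = 2.5: A = (b + zy)y = (5.2 + 2.5×6.22)×6.22 = 129.1 m²; P = b + 2y√(1+z²) = 5.2 + 2×6.22×2.693 = 38.7 m.
Hydraulic radius R = A/P = 129.1/38.7 = 3.335 m.
From Manning's equation, V = (1/n) R^(2/3) S^(1/2) = (1/0.038) × 3.335^(2/3) × 0.0021^(1/2) = 2.69 m/s.

V = 2.69 m/s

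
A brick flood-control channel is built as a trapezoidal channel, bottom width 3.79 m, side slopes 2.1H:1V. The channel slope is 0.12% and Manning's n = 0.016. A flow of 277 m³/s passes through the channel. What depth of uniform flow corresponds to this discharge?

y_n = 4.86 m

Manning's equation rearranged: A R^(2/3) = nQ / (1·√S) = 0.016 × 277 / (√0.0012) = 127.9.
At y = 5.84 m: A R^(2/3) = 196.3 — over.
At y = 3.95 m: A R^(2/3) = 79.61 — short.
At y = 4.86 m: A R^(2/3) = 127.8 — ≈ 127.9.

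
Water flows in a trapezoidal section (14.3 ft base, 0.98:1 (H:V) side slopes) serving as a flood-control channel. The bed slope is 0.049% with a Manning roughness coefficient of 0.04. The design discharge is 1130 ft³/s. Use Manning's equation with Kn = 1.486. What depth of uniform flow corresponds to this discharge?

y_n = 13.5 ft

Manning's equation rearranged: A R^(2/3) = nQ / (1.486·√S) = 0.04 × 1130 / (1.486 × √0.00049) = 1374.
Trying y = 9.73 ft: A R^(2/3) = 729.8 — short.
Trying y = 16.5 ft: A R^(2/3) = 2063 — over.
Trying y = 13.5 ft: A R^(2/3) = 1377 — ≈ 1374.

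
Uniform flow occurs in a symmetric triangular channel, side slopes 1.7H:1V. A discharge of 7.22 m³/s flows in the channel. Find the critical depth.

At critical depth, Q² T / (g A³) = 1, i.e. A³/T = Q²/g = 7.22²/9.81 = 5.314.
Trying y = 1.15 m: A³/T = 2.906 — low.
Trying y = 1.52 m: A³/T = 11.72 — high.
Trying y = 1.3 m: A³/T = 5.365 — matches.

y_c = 1.3 m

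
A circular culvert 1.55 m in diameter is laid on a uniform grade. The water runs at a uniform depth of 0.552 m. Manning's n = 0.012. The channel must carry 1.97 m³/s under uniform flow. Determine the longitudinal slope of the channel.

For a circular section of diameter D = 1.55 m at depth y = 0.552 m, the central angle is θ = 2 arccos(1 − 2y/D) = 2.558 rad. Then A = (D²/8)(θ − sin θ) = 0.6026 m² and P = Dθ/2 = 1.982 m.
Hydraulic radius R = A/P = 0.6026/1.982 = 0.304 m.
From Manning's equation, S = [nQ / (1 A R^(2/3))]² = [0.012 × 1.97 / (1 × 0.6026 × 0.304^(2/3))]² = 0.00753.

S = 0.00753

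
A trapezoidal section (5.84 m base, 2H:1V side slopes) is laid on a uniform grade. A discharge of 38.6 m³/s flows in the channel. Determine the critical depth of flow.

y_c = 1.39 m

At critical depth, Q² T / (g A³) = 1, i.e. A³/T = Q²/g = 38.6²/9.81 = 151.9.
At y = 1.56 m: A³/T = 226.1 — too large.
At y = 1.39 m: A³/T = 150.9 — matches.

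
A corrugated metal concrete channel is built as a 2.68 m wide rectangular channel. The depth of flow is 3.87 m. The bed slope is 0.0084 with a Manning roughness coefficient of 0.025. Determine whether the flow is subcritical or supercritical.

subcritical

Flow area A = b·y = 2.68 × 3.87 = 10.37 m². Wetted perimeter P = b + 2y = 2.68 + 2×3.87 = 10.42 m.
Hydraulic radius R = A/P = 10.37/10.42 = 0.9954 m.
V = (1/n) R^(2/3) √S = (1/0.025) × 0.9954^(2/3) × √0.0084 = 3.655 m/s. Hydraulic depth D_h = A/T = 10.37/2.68 = 3.87 m.
Froude number Fr = V/√(g·D_h) = 3.655/√(9.81×3.87) = 0.593, which is less than 1, so the flow is subcritical.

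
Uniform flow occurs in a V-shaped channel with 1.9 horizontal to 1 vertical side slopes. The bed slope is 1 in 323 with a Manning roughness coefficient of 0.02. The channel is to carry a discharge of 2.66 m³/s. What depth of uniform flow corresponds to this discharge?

y_n = 0.948 m

Manning's equation rearranged: A R^(2/3) = nQ / (1·√S) = 0.02 × 2.66 / (√0.003096) = 0.9561.
At y = 0.657 m: A R^(2/3) = 0.3599 — too small.
At y = 0.948 m: A R^(2/3) = 0.9568 — close enough.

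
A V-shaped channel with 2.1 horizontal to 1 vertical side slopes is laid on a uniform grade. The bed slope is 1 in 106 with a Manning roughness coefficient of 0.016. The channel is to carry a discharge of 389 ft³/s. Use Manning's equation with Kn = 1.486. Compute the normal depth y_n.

y_n = 3.79 ft

Manning's equation rearranged: A R^(2/3) = nQ / (1.486·√S) = 0.016 × 389 / (1.486 × √0.009434) = 43.12.
Try y = 2.77 ft: A R^(2/3) = 18.7 — short.
Try y = 4.56 ft: A R^(2/3) = 70.66 — over.
Try y = 3.79 ft: A R^(2/3) = 43.15 — close enough.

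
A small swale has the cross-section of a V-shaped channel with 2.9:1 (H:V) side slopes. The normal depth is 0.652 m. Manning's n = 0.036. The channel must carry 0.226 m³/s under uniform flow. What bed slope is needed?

For a triangular section with side slope z = 2.9: A = zy² = 2.9×0.652² = 1.233 m²; P = 2y√(1+z²) = 2×0.652×3.068 = 4 m.
Hydraulic radius R = A/P = 1.233/4 = 0.3082 m.
From Manning's equation, S = [nQ / (1 A R^(2/3))]² = [0.036 × 0.226 / (1 × 1.233 × 0.3082^(2/3))]² = 0.000209.

S = 0.000209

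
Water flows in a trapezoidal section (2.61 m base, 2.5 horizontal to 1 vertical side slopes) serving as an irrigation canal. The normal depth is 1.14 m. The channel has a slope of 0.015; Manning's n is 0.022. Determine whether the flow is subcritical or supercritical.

With bottom width b = 2.61 m and side slope z = 2.5: A = (b + zy)y = (2.61 + 2.5×1.14)×1.14 = 6.224 m²; P = b + 2y√(1+z²) = 2.61 + 2×1.14×2.693 = 8.749 m.
Hydraulic radius R = A/P = 6.224/8.749 = 0.7114 m.
V = (1/n) R^(2/3) √S = (1/0.022) × 0.7114^(2/3) × √0.015 = 4.437 m/s. Hydraulic depth D_h = A/T = 6.224/8.31 = 0.749 m.
Froude number Fr = V/√(g·D_h) = 4.437/√(9.81×0.749) = 1.64, which is greater than 1, so the flow is supercritical.

supercritical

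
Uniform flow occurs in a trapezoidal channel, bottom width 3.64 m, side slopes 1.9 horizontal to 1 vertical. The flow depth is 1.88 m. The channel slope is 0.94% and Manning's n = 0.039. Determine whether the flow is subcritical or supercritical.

subcritical

With bottom width b = 3.64 m and side slope z = 1.9: A = (b + zy)y = (3.64 + 1.9×1.88)×1.88 = 13.56 m²; P = b + 2y√(1+z²) = 3.64 + 2×1.88×2.147 = 11.71 m.
Hydraulic radius R = A/P = 13.56/11.71 = 1.158 m.
V = (1/n) R^(2/3) √S = (1/0.039) × 1.158^(2/3) × √0.0094 = 2.741 m/s. Hydraulic depth D_h = A/T = 13.56/10.78 = 1.257 m.
Froude number Fr = V/√(g·D_h) = 2.741/√(9.81×1.257) = 0.78, which is less than 1, so the flow is subcritical.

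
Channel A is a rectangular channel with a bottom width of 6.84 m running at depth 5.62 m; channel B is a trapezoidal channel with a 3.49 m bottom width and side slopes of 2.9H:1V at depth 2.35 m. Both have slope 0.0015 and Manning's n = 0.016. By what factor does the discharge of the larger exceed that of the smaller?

2.15

Channel A: Flow area A = b·y = 6.84 × 5.62 = 38.44 m². Wetted perimeter P = b + 2y = 6.84 + 2×5.62 = 18.08 m. Hydraulic radius R = A/P = 38.44/18.08 = 2.126 m. Q_A = (1/0.016)·38.44·2.126^(2/3)·√0.0015 = 153.9 m³/s.
Channel B: With bottom width b = 3.49 m and side slope z = 2.9: A = (b + zy)y = (3.49 + 2.9×2.35)×2.35 = 24.22 m²; P = b + 2y√(1+z²) = 3.49 + 2×2.35×3.068 = 17.91 m. Hydraulic radius R = A/P = 24.22/17.91 = 1.352 m. Q_B = (1/0.016)·24.22·1.352^(2/3)·√0.0015 = 71.68 m³/s.
The larger discharge is 153.9 m³/s and the smaller is 71.68 m³/s; the ratio is 2.15.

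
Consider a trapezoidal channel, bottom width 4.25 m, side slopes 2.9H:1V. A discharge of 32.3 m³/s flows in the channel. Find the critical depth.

At critical depth, Q² T / (g A³) = 1, i.e. A³/T = Q²/g = 32.3²/9.81 = 106.3.
Trying y = 0.914 m: A³/T = 26.27 — short.
Trying y = 1.64 m: A³/T = 234.1 — over.
Trying y = 1.34 m: A³/T = 107.8 — ≈ 106.3.

y_c = 1.34 m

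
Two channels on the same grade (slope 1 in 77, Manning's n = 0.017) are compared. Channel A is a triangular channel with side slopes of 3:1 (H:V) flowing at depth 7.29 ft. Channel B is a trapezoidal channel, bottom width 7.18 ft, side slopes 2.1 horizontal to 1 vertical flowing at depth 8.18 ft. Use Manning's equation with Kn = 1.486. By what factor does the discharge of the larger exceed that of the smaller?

1.47

Channel A: For a triangular section with side slope z = 3: A = zy² = 3×7.29² = 159.4 ft²; P = 2y√(1+z²) = 2×7.29×3.162 = 46.11 ft. Hydraulic radius R = A/P = 159.4/46.11 = 3.458 ft. Q_A = (1.486/0.017)·159.4·3.458^(2/3)·√0.01299 = 3632 ft³/s.
Channel B: With bottom width b = 7.18 ft and side slope z = 2.1: A = (b + zy)y = (7.18 + 2.1×8.18)×8.18 = 199.2 ft²; P = b + 2y√(1+z²) = 7.18 + 2×8.18×2.326 = 45.23 ft. Hydraulic radius R = A/P = 199.2/45.23 = 4.405 ft. Q_B = (1.486/0.017)·199.2·4.405^(2/3)·√0.01299 = 5334 ft³/s.
The larger discharge is 5334 ft³/s and the smaller is 3632 ft³/s; the ratio is 1.47.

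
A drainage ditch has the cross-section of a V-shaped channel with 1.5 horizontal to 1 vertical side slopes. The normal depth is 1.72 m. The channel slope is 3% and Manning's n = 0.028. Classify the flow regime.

For a triangular section with side slope z = 1.5: A = zy² = 1.5×1.72² = 4.438 m²; P = 2y√(1+z²) = 2×1.72×1.803 = 6.202 m.
Hydraulic radius R = A/P = 4.438/6.202 = 0.7156 m.
V = (1/n) R^(2/3) √S = (1/0.028) × 0.7156^(2/3) × √0.03 = 4.949 m/s. Hydraulic depth D_h = A/T = 4.438/5.16 = 0.86 m.
Froude number Fr = V/√(g·D_h) = 4.949/√(9.81×0.86) = 1.7, which is greater than 1, so the flow is supercritical.

supercritical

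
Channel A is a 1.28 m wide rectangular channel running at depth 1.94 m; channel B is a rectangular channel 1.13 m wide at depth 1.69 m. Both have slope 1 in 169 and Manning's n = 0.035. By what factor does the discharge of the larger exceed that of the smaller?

1.42

Channel A: Flow area A = b·y = 1.28 × 1.94 = 2.483 m². Wetted perimeter P = b + 2y = 1.28 + 2×1.94 = 5.16 m. Hydraulic radius R = A/P = 2.483/5.16 = 0.4812 m. Q_A = (1/0.035)·2.483·0.4812^(2/3)·√0.005917 = 3.352 m³/s.
Channel B: Flow area A = b·y = 1.13 × 1.69 = 1.91 m². Wetted perimeter P = b + 2y = 1.13 + 2×1.69 = 4.51 m. Hydraulic radius R = A/P = 1.91/4.51 = 0.4234 m. Q_B = (1/0.035)·1.91·0.4234^(2/3)·√0.005917 = 2.367 m³/s.
The larger discharge is 3.352 m³/s and the smaller is 2.367 m³/s; the ratio is 1.42.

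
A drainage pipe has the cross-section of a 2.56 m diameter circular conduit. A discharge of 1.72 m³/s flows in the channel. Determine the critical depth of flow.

y_c = 0.574 m

At critical depth, Q² T / (g A³) = 1, i.e. A³/T = Q²/g = 1.72²/9.81 = 0.3016.
Try y = 0.707 m: A³/T = 0.6771 — high.
Try y = 0.574 m: A³/T = 0.3006 — matches.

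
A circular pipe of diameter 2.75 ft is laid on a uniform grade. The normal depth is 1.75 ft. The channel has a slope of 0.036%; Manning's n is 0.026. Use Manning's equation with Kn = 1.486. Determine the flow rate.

For a circular section of diameter D = 2.75 ft at depth y = 1.75 ft, the central angle is θ = 2 arccos(1 − 2y/D) = 3.694 rad. Then A = (D²/8)(θ − sin θ) = 3.988 ft² and P = Dθ/2 = 5.079 ft.
Hydraulic radius R = A/P = 3.988/5.079 = 0.7852 ft.
Manning's equation: Q = (1.486/n) A R^(2/3) S^(1/2) = (1.486/0.026) × 3.988 × 0.7852^(2/3) × 0.00036^(1/2) = 3.68 ft³/s.

Q = 3.68 ft³/s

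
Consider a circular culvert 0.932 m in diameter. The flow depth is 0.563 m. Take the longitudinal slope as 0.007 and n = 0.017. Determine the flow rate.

For a circular section of diameter D = 0.932 m at depth y = 0.563 m, the central angle is θ = 2 arccos(1 − 2y/D) = 3.561 rad. Then A = (D²/8)(θ − sin θ) = 0.4309 m² and P = Dθ/2 = 1.659 m.
Hydraulic radius R = A/P = 0.4309/1.659 = 0.2596 m.
Manning's equation: Q = (1/n) A R^(2/3) S^(1/2) = (1/0.017) × 0.4309 × 0.2596^(2/3) × 0.007^(1/2) = 0.863 m³/s.

Q = 0.863 m³/s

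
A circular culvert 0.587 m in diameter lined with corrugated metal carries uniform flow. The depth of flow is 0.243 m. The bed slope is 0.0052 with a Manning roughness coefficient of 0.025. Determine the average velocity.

For a circular section of diameter D = 0.587 m at depth y = 0.243 m, the central angle is θ = 2 arccos(1 − 2y/D) = 2.796 rad. Then A = (D²/8)(θ − sin θ) = 0.1058 m² and P = Dθ/2 = 0.8206 m.
Hydraulic radius R = A/P = 0.1058/0.8206 = 0.129 m.
From Manning's equation, V = (1/n) R^(2/3) S^(1/2) = (1/0.025) × 0.129^(2/3) × 0.0052^(1/2) = 0.736 m/s.

V = 0.736 m/s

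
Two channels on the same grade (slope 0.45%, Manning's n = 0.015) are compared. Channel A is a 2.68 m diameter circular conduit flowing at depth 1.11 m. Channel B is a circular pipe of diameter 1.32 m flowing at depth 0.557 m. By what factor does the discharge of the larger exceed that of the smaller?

Channel A: For a circular section of diameter D = 2.68 m at depth y = 1.11 m, the central angle is θ = 2 arccos(1 − 2y/D) = 2.797 rad. Then A = (D²/8)(θ − sin θ) = 2.207 m² and P = Dθ/2 = 3.747 m. Hydraulic radius R = A/P = 2.207/3.747 = 0.589 m. Q_A = (1/0.015)·2.207·0.589^(2/3)·√0.0045 = 6.936 m³/s.
Channel B: For a circular section of diameter D = 1.32 m at depth y = 0.557 m, the central angle is θ = 2 arccos(1 − 2y/D) = 2.828 rad. Then A = (D²/8)(θ − sin θ) = 0.5488 m² and P = Dθ/2 = 1.867 m. Hydraulic radius R = A/P = 0.5488/1.867 = 0.294 m. Q_B = (1/0.015)·0.5488·0.294^(2/3)·√0.0045 = 1.085 m³/s.
The larger discharge is 6.936 m³/s and the smaller is 1.085 m³/s; the ratio is 6.39.

6.39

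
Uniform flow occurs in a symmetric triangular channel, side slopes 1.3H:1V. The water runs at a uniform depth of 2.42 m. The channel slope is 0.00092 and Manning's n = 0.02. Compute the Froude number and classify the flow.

subcritical

For a triangular section with side slope z = 1.3: A = zy² = 1.3×2.42² = 7.613 m²; P = 2y√(1+z²) = 2×2.42×1.64 = 7.938 m.
Hydraulic radius R = A/P = 7.613/7.938 = 0.9591 m.
V = (1/n) R^(2/3) √S = (1/0.02) × 0.9591^(2/3) × √0.00092 = 1.475 m/s. Hydraulic depth D_h = A/T = 7.613/6.292 = 1.21 m.
Froude number Fr = V/√(g·D_h) = 1.475/√(9.81×1.21) = 0.428, which is less than 1, so the flow is subcritical.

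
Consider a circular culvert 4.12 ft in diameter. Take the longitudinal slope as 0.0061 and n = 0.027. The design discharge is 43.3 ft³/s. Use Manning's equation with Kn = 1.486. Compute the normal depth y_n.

Manning's equation rearranged: A R^(2/3) = nQ / (1.486·√S) = 0.027 × 43.3 / (1.486 × √0.0061) = 10.07.
Try y = 3.22 ft: A R^(2/3) = 12.98 — over.
Try y = 2.12 ft: A R^(2/3) = 7.136 — short.
Try y = 2.64 ft: A R^(2/3) = 10.08 — ≈ 10.07.

y_n = 2.64 ft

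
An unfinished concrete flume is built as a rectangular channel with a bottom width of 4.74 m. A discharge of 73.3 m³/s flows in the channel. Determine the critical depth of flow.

y_c = 2.9 m

For a rectangular channel, critical depth y_c = (q²/g)^(1/3) where q = Q/b = 73.3/4.74 = 15.46 m²/s.
So y_c = (15.46²/9.81)^(1/3) = 2.9 m.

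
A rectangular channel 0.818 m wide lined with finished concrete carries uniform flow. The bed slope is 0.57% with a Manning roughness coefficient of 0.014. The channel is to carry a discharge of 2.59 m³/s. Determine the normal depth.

Manning's equation rearranged: A R^(2/3) = nQ / (1·√S) = 0.014 × 2.59 / (√0.0057) = 0.4803.
At y = 1.44 m: A R^(2/3) = 0.5494 — high.
At y = 1.11 m: A R^(2/3) = 0.4059 — low.
At y = 1.28 m: A R^(2/3) = 0.4795 — close enough.

y_n = 1.28 m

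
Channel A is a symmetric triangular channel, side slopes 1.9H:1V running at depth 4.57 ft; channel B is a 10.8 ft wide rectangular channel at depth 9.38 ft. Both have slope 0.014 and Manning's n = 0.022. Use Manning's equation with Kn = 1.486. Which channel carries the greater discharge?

Channel A: For a triangular section with side slope z = 1.9: A = zy² = 1.9×4.57² = 39.68 ft²; P = 2y√(1+z²) = 2×4.57×2.147 = 19.62 ft. Hydraulic radius R = A/P = 39.68/19.62 = 2.022 ft. Q_A = (1.486/0.022)·39.68·2.022^(2/3)·√0.014 = 507.1 ft³/s.
Channel B: Flow area A = b·y = 10.8 × 9.38 = 101.3 ft². Wetted perimeter P = b + 2y = 10.8 + 2×9.38 = 29.56 ft. Hydraulic radius R = A/P = 101.3/29.56 = 3.427 ft. Q_B = (1.486/0.022)·101.3·3.427^(2/3)·√0.014 = 1840 ft³/s.
Q_A = 507.1 ft³/s vs Q_B = 1840 ft³/s, so channel B carries more.

channel B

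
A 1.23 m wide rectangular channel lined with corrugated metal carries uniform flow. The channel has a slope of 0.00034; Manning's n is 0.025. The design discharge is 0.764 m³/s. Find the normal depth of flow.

Manning's equation rearranged: A R^(2/3) = nQ / (1·√S) = 0.025 × 0.764 / (√0.00034) = 1.036.
Trying y = 1.84 m: A R^(2/3) = 1.35 — high.
Trying y = 1.15 m: A R^(2/3) = 0.7688 — low.
Trying y = 1.47 m: A R^(2/3) = 1.036 — ≈ 1.036.

y_n = 1.47 m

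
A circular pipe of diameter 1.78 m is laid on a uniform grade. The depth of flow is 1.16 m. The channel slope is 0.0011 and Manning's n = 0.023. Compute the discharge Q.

Q = 1.59 m³/s

For a circular section of diameter D = 1.78 m at depth y = 1.16 m, the central angle is θ = 2 arccos(1 − 2y/D) = 3.758 rad. Then A = (D²/8)(θ − sin θ) = 1.717 m² and P = Dθ/2 = 3.345 m.
Hydraulic radius R = A/P = 1.717/3.345 = 0.5135 m.
Manning's equation: Q = (1/n) A R^(2/3) S^(1/2) = (1/0.023) × 1.717 × 0.5135^(2/3) × 0.0011^(1/2) = 1.59 m³/s.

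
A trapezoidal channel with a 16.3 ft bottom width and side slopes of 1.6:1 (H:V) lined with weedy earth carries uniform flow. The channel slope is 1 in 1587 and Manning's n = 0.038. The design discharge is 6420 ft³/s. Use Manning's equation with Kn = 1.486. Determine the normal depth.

Manning's equation rearranged: A R^(2/3) = nQ / (1.486·√S) = 0.038 × 6420 / (1.486 × √0.0006301) = 6540.
Try y = 20.2 ft: A R^(2/3) = 4744 — too small.
Try y = 26.6 ft: A R^(2/3) = 8841 — too large.
Try y = 23.3 ft: A R^(2/3) = 6536 — close enough.

y_n = 23.3 ft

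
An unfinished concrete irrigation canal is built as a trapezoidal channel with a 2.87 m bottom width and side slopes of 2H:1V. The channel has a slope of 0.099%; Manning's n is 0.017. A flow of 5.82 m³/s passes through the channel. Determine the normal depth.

Manning's equation rearranged: A R^(2/3) = nQ / (1·√S) = 0.017 × 5.82 / (√0.00099) = 3.145.
Try y = 1.11 m: A R^(2/3) = 4.544 — over.
Try y = 0.919 m: A R^(2/3) = 3.145 — close enough.

y_n = 0.919 m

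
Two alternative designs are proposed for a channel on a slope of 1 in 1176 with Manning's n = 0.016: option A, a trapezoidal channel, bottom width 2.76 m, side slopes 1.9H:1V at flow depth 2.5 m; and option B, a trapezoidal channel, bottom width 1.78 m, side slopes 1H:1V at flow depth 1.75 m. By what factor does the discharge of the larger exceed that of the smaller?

4.01

Channel A: With bottom width b = 2.76 m and side slope z = 1.9: A = (b + zy)y = (2.76 + 1.9×2.5)×2.5 = 18.77 m²; P = b + 2y√(1+z²) = 2.76 + 2×2.5×2.147 = 13.5 m. Hydraulic radius R = A/P = 18.77/13.5 = 1.391 m. Q_A = (1/0.016)·18.77·1.391^(2/3)·√0.0008503 = 42.64 m³/s.
Channel B: With bottom width b = 1.78 m and side slope z = 1: A = (b + zy)y = (1.78 + 1×1.75)×1.75 = 6.178 m²; P = b + 2y√(1+z²) = 1.78 + 2×1.75×1.414 = 6.73 m. Hydraulic radius R = A/P = 6.178/6.73 = 0.9179 m. Q_B = (1/0.016)·6.178·0.9179^(2/3)·√0.0008503 = 10.63 m³/s.
The larger discharge is 42.64 m³/s and the smaller is 10.63 m³/s; the ratio is 4.01.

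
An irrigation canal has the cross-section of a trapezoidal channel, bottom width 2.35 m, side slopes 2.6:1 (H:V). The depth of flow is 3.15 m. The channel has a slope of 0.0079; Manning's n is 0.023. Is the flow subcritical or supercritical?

supercritical

With bottom width b = 2.35 m and side slope z = 2.6: A = (b + zy)y = (2.35 + 2.6×3.15)×3.15 = 33.2 m²; P = b + 2y√(1+z²) = 2.35 + 2×3.15×2.786 = 19.9 m.
Hydraulic radius R = A/P = 33.2/19.9 = 1.668 m.
V = (1/n) R^(2/3) √S = (1/0.023) × 1.668^(2/3) × √0.0079 = 5.436 m/s. Hydraulic depth D_h = A/T = 33.2/18.73 = 1.773 m.
Froude number Fr = V/√(g·D_h) = 5.436/√(9.81×1.773) = 1.3, which is greater than 1, so the flow is supercritical.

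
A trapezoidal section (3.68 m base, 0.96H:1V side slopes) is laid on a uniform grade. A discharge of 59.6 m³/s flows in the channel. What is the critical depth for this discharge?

At critical depth, Q² T / (g A³) = 1, i.e. A³/T = Q²/g = 59.6²/9.81 = 362.1.
Trying y = 1.67 m: A³/T = 99.74 — low.
Trying y = 2.82 m: A³/T = 642.5 — high.
Trying y = 2.41 m: A³/T = 362.8 — matches.

y_c = 2.41 m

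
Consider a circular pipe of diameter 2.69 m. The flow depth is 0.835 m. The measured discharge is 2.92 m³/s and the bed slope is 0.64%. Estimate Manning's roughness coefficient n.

For a circular section of diameter D = 2.69 m at depth y = 0.835 m, the central angle is θ = 2 arccos(1 − 2y/D) = 2.364 rad. Then A = (D²/8)(θ − sin θ) = 1.503 m² and P = Dθ/2 = 3.179 m.
Hydraulic radius R = A/P = 1.503/3.179 = 0.4729 m.
Rearranging Manning's equation: n = (1/Q) A R^(2/3) S^(1/2) = (1/2.92) × 1.503 × 0.4729^(2/3) × √0.0064 = 0.025.

n = 0.025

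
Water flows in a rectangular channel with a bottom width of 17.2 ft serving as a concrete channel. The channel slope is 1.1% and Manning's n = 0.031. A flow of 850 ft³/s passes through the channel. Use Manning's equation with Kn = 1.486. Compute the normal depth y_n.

Manning's equation rearranged: A R^(2/3) = nQ / (1.486·√S) = 0.031 × 850 / (1.486 × √0.011) = 169.1.
Try y = 5.56 ft: A R^(2/3) = 215.3 — too large.
Try y = 3.4 ft: A R^(2/3) = 105.9 — too small.
Try y = 4.69 ft: A R^(2/3) = 169.1 — ≈ 169.1.

y_n = 4.69 ft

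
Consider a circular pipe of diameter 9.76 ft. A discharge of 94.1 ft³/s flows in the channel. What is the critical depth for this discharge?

At critical depth, Q² T / (g A³) = 1, i.e. A³/T = Q²/g = 94.1²/32.2 = 275.
Trying y = 2.76 ft: A³/T = 597.9 — high.
Trying y = 1.78 ft: A³/T = 107.8 — low.
Trying y = 2.26 ft: A³/T = 274.5 — close enough.

y_c = 2.26 ft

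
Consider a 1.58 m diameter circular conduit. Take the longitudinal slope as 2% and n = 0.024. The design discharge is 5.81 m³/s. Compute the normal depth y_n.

y_n = 1.21 m

Manning's equation rearranged: A R^(2/3) = nQ / (1·√S) = 0.024 × 5.81 / (√0.02) = 0.986.
Try y = 0.909 m: A R^(2/3) = 0.6643 — too small.
Try y = 1.21 m: A R^(2/3) = 0.9856 — ≈ 0.986.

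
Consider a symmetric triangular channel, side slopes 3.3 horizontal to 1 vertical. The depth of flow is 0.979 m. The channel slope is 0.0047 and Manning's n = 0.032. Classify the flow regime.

For a triangular section with side slope z = 3.3: A = zy² = 3.3×0.979² = 3.163 m²; P = 2y√(1+z²) = 2×0.979×3.448 = 6.752 m.
Hydraulic radius R = A/P = 3.163/6.752 = 0.4685 m.
V = (1/n) R^(2/3) √S = (1/0.032) × 0.4685^(2/3) × √0.0047 = 1.292 m/s. Hydraulic depth D_h = A/T = 3.163/6.461 = 0.4895 m.
Froude number Fr = V/√(g·D_h) = 1.292/√(9.81×0.4895) = 0.59, which is less than 1, so the flow is subcritical.

subcritical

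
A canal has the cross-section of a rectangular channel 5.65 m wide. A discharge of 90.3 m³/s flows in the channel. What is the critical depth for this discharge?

y_c = 2.96 m

For a rectangular channel, critical depth y_c = (q²/g)^(1/3) where q = Q/b = 90.3/5.65 = 15.98 m²/s.
So y_c = (15.98²/9.81)^(1/3) = 2.96 m.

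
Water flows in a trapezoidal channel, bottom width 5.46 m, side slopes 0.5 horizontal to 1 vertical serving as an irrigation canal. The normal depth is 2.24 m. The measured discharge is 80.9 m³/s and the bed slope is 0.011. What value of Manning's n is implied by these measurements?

n = 0.024

With bottom width b = 5.46 m and side slope z = 0.5: A = (b + zy)y = (5.46 + 0.5×2.24)×2.24 = 14.74 m²; P = b + 2y√(1+z²) = 5.46 + 2×2.24×1.118 = 10.47 m.
Hydraulic radius R = A/P = 14.74/10.47 = 1.408 m.
Rearranging Manning's equation: n = (1/Q) A R^(2/3) S^(1/2) = (1/80.9) × 14.74 × 1.408^(2/3) × √0.011 = 0.024.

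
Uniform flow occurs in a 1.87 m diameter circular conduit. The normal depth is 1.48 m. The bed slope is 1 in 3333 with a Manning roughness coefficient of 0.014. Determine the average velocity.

For a circular section of diameter D = 1.87 m at depth y = 1.48 m, the central angle is θ = 2 arccos(1 − 2y/D) = 4.386 rad. Then A = (D²/8)(θ − sin θ) = 2.331 m² and P = Dθ/2 = 4.101 m.
Hydraulic radius R = A/P = 2.331/4.101 = 0.5685 m.
From Manning's equation, V = (1/n) R^(2/3) S^(1/2) = (1/0.014) × 0.5685^(2/3) × 0.0003^(1/2) = 0.849 m/s.

V = 0.849 m/s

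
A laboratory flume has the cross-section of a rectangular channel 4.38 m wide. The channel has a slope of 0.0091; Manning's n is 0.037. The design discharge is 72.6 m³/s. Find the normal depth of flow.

y_n = 4.88 m

Manning's equation rearranged: A R^(2/3) = nQ / (1·√S) = 0.037 × 72.6 / (√0.0091) = 28.16.
Trying y = 5.91 m: A R^(2/3) = 35.38 — too large.
Trying y = 3.56 m: A R^(2/3) = 19.1 — too small.
Trying y = 4.88 m: A R^(2/3) = 28.15 — matches.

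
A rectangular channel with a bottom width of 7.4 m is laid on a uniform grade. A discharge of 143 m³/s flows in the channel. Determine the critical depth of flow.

For a rectangular channel, critical depth y_c = (q²/g)^(1/3) where q = Q/b = 143/7.4 = 19.32 m²/s.
So y_c = (19.32²/9.81)^(1/3) = 3.36 m.

y_c = 3.36 m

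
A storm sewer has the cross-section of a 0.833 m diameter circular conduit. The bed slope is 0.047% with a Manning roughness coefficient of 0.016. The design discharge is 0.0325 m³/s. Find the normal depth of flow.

Manning's equation rearranged: A R^(2/3) = nQ / (1·√S) = 0.016 × 0.0325 / (√0.00047) = 0.02399.
Trying y = 0.228 m: A R^(2/3) = 0.03136 — over.
Trying y = 0.149 m: A R^(2/3) = 0.01336 — short.
Trying y = 0.199 m: A R^(2/3) = 0.02396 — ≈ 0.02399.

y_n = 0.199 m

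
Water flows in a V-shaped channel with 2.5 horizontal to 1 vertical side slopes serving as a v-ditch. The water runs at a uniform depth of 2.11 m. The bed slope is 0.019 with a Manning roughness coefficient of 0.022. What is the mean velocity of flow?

V = 6.18 m/s

For a triangular section with side slope z = 2.5: A = zy² = 2.5×2.11² = 11.13 m²; P = 2y√(1+z²) = 2×2.11×2.693 = 11.36 m.
Hydraulic radius R = A/P = 11.13/11.36 = 0.9795 m.
From Manning's equation, V = (1/n) R^(2/3) S^(1/2) = (1/0.022) × 0.9795^(2/3) × 0.019^(1/2) = 6.18 m/s.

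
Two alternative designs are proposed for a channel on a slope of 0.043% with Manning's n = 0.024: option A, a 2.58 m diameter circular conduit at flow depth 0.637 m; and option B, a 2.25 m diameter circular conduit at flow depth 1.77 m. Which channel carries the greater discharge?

Channel A: For a circular section of diameter D = 2.58 m at depth y = 0.637 m, the central angle is θ = 2 arccos(1 − 2y/D) = 2.08 rad. Then A = (D²/8)(θ − sin θ) = 1.004 m² and P = Dθ/2 = 2.683 m. Hydraulic radius R = A/P = 1.004/2.683 = 0.3743 m. Q_A = (1/0.024)·1.004·0.3743^(2/3)·√0.00043 = 0.4506 m³/s.
Channel B: For a circular section of diameter D = 2.25 m at depth y = 1.77 m, the central angle is θ = 2 arccos(1 − 2y/D) = 4.363 rad. Then A = (D²/8)(θ − sin θ) = 3.355 m² and P = Dθ/2 = 4.908 m. Hydraulic radius R = A/P = 3.355/4.908 = 0.6836 m. Q_B = (1/0.024)·3.355·0.6836^(2/3)·√0.00043 = 2.25 m³/s.
Q_A = 0.4506 m³/s vs Q_B = 2.25 m³/s, so channel B carries more.

channel B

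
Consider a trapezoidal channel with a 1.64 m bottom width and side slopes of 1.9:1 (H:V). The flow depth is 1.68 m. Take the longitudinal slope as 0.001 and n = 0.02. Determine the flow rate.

With bottom width b = 1.64 m and side slope z = 1.9: A = (b + zy)y = (1.64 + 1.9×1.68)×1.68 = 8.118 m²; P = b + 2y√(1+z²) = 1.64 + 2×1.68×2.147 = 8.854 m.
Hydraulic radius R = A/P = 8.118/8.854 = 0.9168 m.
Manning's equation: Q = (1/n) A R^(2/3) S^(1/2) = (1/0.02) × 8.118 × 0.9168^(2/3) × 0.001^(1/2) = 12.1 m³/s.

Q = 12.1 m³/s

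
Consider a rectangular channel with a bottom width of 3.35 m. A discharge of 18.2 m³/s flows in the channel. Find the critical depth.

y_c = 1.44 m

For a rectangular channel, critical depth y_c = (q²/g)^(1/3) where q = Q/b = 18.2/3.35 = 5.433 m²/s.
So y_c = (5.433²/9.81)^(1/3) = 1.44 m.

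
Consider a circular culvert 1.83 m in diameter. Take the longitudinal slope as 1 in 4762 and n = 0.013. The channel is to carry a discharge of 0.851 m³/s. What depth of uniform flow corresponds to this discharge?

y_n = 0.903 m

Manning's equation rearranged: A R^(2/3) = nQ / (1·√S) = 0.013 × 0.851 / (√0.00021) = 0.7634.
Trying y = 0.807 m: A R^(2/3) = 0.6276 — short.
Trying y = 0.903 m: A R^(2/3) = 0.7635 — matches.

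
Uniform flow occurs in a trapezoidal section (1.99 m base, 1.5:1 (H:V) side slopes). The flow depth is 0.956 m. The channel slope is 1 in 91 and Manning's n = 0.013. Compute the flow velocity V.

With bottom width b = 1.99 m and side slope z = 1.5: A = (b + zy)y = (1.99 + 1.5×0.956)×0.956 = 3.273 m²; P = b + 2y√(1+z²) = 1.99 + 2×0.956×1.803 = 5.437 m.
Hydraulic radius R = A/P = 3.273/5.437 = 0.6021 m.
From Manning's equation, V = (1/n) R^(2/3) S^(1/2) = (1/0.013) × 0.6021^(2/3) × 0.01099^(1/2) = 5.75 m/s.

V = 5.75 m/s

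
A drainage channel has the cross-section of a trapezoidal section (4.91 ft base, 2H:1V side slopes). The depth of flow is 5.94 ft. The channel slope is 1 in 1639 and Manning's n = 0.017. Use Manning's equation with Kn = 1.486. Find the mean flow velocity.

With bottom width b = 4.91 ft and side slope z = 2: A = (b + zy)y = (4.91 + 2×5.94)×5.94 = 99.73 ft²; P = b + 2y√(1+z²) = 4.91 + 2×5.94×2.236 = 31.47 ft.
Hydraulic radius R = A/P = 99.73/31.47 = 3.169 ft.
From Manning's equation, V = (1.486/n) R^(2/3) S^(1/2) = (1.486/0.017) × 3.169^(2/3) × 0.0006101^(1/2) = 4.66 ft/s.

V = 4.66 ft/s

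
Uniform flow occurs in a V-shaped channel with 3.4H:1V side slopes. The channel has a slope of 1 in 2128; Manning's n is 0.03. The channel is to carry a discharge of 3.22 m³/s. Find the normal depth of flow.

y_n = 1.33 m

Manning's equation rearranged: A R^(2/3) = nQ / (1·√S) = 0.03 × 3.22 / (√0.0004699) = 4.456.
At y = 1.49 m: A R^(2/3) = 6.034 — high.
At y = 1.33 m: A R^(2/3) = 4.457 — close enough.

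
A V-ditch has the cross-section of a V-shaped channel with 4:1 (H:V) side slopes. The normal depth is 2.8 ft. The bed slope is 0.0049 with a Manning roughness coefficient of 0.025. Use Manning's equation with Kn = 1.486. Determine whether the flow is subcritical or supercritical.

For a triangular section with side slope z = 4: A = zy² = 4×2.8² = 31.36 ft²; P = 2y√(1+z²) = 2×2.8×4.123 = 23.09 ft.
Hydraulic radius R = A/P = 31.36/23.09 = 1.358 ft.
V = (1.486/n) R^(2/3) √S = (1.486/0.025) × 1.358^(2/3) × √0.0049 = 5.103 ft/s. Hydraulic depth D_h = A/T = 31.36/22.4 = 1.4 ft.
Froude number Fr = V/√(g·D_h) = 5.103/√(32.2×1.4) = 0.76, which is less than 1, so the flow is subcritical.

subcritical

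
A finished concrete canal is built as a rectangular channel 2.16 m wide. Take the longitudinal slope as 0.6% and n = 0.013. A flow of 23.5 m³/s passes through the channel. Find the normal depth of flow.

y_n = 2.25 m

Manning's equation rearranged: A R^(2/3) = nQ / (1·√S) = 0.013 × 23.5 / (√0.006) = 3.944.
At y = 1.96 m: A R^(2/3) = 3.326 — low.
At y = 2.87 m: A R^(2/3) = 5.274 — high.
At y = 2.25 m: A R^(2/3) = 3.939 — ≈ 3.944.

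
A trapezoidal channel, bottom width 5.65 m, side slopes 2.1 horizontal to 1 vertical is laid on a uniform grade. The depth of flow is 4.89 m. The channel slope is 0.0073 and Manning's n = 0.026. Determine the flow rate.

With bottom width b = 5.65 m and side slope z = 2.1: A = (b + zy)y = (5.65 + 2.1×4.89)×4.89 = 77.84 m²; P = b + 2y√(1+z²) = 5.65 + 2×4.89×2.326 = 28.4 m.
Hydraulic radius R = A/P = 77.84/28.4 = 2.741 m.
Manning's equation: Q = (1/n) A R^(2/3) S^(1/2) = (1/0.026) × 77.84 × 2.741^(2/3) × 0.0073^(1/2) = 501 m³/s.

Q = 501 m³/s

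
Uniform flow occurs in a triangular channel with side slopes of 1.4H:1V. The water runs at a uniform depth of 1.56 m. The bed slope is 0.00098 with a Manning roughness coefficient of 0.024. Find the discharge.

For a triangular section with side slope z = 1.4: A = zy² = 1.4×1.56² = 3.407 m²; P = 2y√(1+z²) = 2×1.56×1.72 = 5.368 m.
Hydraulic radius R = A/P = 3.407/5.368 = 0.6347 m.
Manning's equation: Q = (1/n) A R^(2/3) S^(1/2) = (1/0.024) × 3.407 × 0.6347^(2/3) × 0.00098^(1/2) = 3.28 m³/s.

Q = 3.28 m³/s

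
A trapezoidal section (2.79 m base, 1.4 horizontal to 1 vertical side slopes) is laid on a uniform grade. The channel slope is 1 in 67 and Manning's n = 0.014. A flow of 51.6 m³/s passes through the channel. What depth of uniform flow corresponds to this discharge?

y_n = 1.38 m

Manning's equation rearranged: A R^(2/3) = nQ / (1·√S) = 0.014 × 51.6 / (√0.01493) = 5.913.
At y = 1.13 m: A R^(2/3) = 4.041 — short.
At y = 1.58 m: A R^(2/3) = 7.695 — over.
At y = 1.38 m: A R^(2/3) = 5.913 — close enough.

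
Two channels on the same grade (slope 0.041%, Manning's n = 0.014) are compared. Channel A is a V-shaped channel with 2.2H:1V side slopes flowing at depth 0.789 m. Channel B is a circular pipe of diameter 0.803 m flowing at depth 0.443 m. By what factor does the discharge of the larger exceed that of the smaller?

Channel A: For a triangular section with side slope z = 2.2: A = zy² = 2.2×0.789² = 1.37 m²; P = 2y√(1+z²) = 2×0.789×2.417 = 3.813 m. Hydraulic radius R = A/P = 1.37/3.813 = 0.3591 m. Q_A = (1/0.014)·1.37·0.3591^(2/3)·√0.00041 = 1.001 m³/s.
Channel B: For a circular section of diameter D = 0.803 m at depth y = 0.443 m, the central angle is θ = 2 arccos(1 − 2y/D) = 3.349 rad. Then A = (D²/8)(θ − sin θ) = 0.2865 m² and P = Dθ/2 = 1.344 m. Hydraulic radius R = A/P = 0.2865/1.344 = 0.2131 m. Q_B = (1/0.014)·0.2865·0.2131^(2/3)·√0.00041 = 0.1478 m³/s.
The larger discharge is 1.001 m³/s and the smaller is 0.1478 m³/s; the ratio is 6.77.

6.77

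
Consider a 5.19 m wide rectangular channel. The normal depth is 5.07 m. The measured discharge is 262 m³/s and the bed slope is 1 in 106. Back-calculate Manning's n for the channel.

Flow area A = b·y = 5.19 × 5.07 = 26.31 m². Wetted perimeter P = b + 2y = 5.19 + 2×5.07 = 15.33 m.
Hydraulic radius R = A/P = 26.31/15.33 = 1.716 m.
Rearranging Manning's equation: n = (1/Q) A R^(2/3) S^(1/2) = (1/262) × 26.31 × 1.716^(2/3) × √0.009434 = 0.014.

n = 0.014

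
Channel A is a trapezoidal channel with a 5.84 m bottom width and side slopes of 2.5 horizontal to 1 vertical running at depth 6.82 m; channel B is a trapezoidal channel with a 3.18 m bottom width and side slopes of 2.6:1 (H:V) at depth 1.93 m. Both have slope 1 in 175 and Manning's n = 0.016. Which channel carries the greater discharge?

channel A

Channel A: With bottom width b = 5.84 m and side slope z = 2.5: A = (b + zy)y = (5.84 + 2.5×6.82)×6.82 = 156.1 m²; P = b + 2y√(1+z²) = 5.84 + 2×6.82×2.693 = 42.57 m. Hydraulic radius R = A/P = 156.1/42.57 = 3.667 m. Q_A = (1/0.016)·156.1·3.667^(2/3)·√0.005714 = 1754 m³/s.
Channel B: With bottom width b = 3.18 m and side slope z = 2.6: A = (b + zy)y = (3.18 + 2.6×1.93)×1.93 = 15.82 m²; P = b + 2y√(1+z²) = 3.18 + 2×1.93×2.786 = 13.93 m. Hydraulic radius R = A/P = 15.82/13.93 = 1.136 m. Q_B = (1/0.016)·15.82·1.136^(2/3)·√0.005714 = 81.37 m³/s.
Q_A = 1754 m³/s vs Q_B = 81.37 m³/s, so channel A carries more.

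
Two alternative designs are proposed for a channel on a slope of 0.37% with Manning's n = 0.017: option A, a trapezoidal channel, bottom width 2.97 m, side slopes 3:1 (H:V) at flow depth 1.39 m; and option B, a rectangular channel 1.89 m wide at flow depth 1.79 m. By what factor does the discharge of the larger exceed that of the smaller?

Channel A: With bottom width b = 2.97 m and side slope z = 3: A = (b + zy)y = (2.97 + 3×1.39)×1.39 = 9.925 m²; P = b + 2y√(1+z²) = 2.97 + 2×1.39×3.162 = 11.76 m. Hydraulic radius R = A/P = 9.925/11.76 = 0.8438 m. Q_A = (1/0.017)·9.925·0.8438^(2/3)·√0.0037 = 31.71 m³/s.
Channel B: Flow area A = b·y = 1.89 × 1.79 = 3.383 m². Wetted perimeter P = b + 2y = 1.89 + 2×1.79 = 5.47 m. Hydraulic radius R = A/P = 3.383/5.47 = 0.6185 m. Q_B = (1/0.017)·3.383·0.6185^(2/3)·√0.0037 = 8.787 m³/s.
The larger discharge is 31.71 m³/s and the smaller is 8.787 m³/s; the ratio is 3.61.

3.61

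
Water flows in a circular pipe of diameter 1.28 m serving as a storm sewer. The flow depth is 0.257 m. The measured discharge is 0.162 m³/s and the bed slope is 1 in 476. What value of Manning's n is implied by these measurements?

For a circular section of diameter D = 1.28 m at depth y = 0.257 m, the central angle is θ = 2 arccos(1 − 2y/D) = 1.858 rad. Then A = (D²/8)(θ − sin θ) = 0.1842 m² and P = Dθ/2 = 1.189 m.
Hydraulic radius R = A/P = 0.1842/1.189 = 0.1549 m.
Rearranging Manning's equation: n = (1/Q) A R^(2/3) S^(1/2) = (1/0.162) × 0.1842 × 0.1549^(2/3) × √0.002101 = 0.015.

n = 0.015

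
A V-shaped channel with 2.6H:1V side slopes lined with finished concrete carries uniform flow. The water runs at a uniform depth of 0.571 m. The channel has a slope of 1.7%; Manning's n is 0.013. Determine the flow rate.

For a triangular section with side slope z = 2.6: A = zy² = 2.6×0.571² = 0.8477 m²; P = 2y√(1+z²) = 2×0.571×2.786 = 3.181 m.
Hydraulic radius R = A/P = 0.8477/3.181 = 0.2665 m.
Manning's equation: Q = (1/n) A R^(2/3) S^(1/2) = (1/0.013) × 0.8477 × 0.2665^(2/3) × 0.017^(1/2) = 3.52 m³/s.

Q = 3.52 m³/s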